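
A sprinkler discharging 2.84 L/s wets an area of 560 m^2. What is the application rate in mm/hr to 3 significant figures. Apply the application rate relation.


Approach: apply the application rate relation, rate = (Q/A)*3600.
rate = (2.84 / 560) * 3600 = 18.3 mm/hr
Therefore the application rate = 18.3 mm/hr.


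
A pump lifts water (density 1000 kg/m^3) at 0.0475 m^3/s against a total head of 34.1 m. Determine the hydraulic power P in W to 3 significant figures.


Approach: apply the hydraulic power relation, P = rho*g*Q*H.
P = 1000 * 9.81 * 0.0475 * 34.1 = 15900 W
Therefore the hydraulic power P = 15900 W.


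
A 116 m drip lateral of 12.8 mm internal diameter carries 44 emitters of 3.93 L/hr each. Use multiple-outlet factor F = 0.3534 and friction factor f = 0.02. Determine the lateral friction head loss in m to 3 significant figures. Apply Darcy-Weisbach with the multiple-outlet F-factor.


Approach: apply Darcy-Weisbach with the multiple-outlet F-factor, Q = n*q/(3600*1000) m^3/s; v = Q/A; hf = F*f*(L/D)*(v^2/(2g)).
Q = 44*3.93/(3600*1000) = 4.8033e-05 m^3/s
A = pi*(12.8e-3/2)^2 = 1.2868e-04 m^2, so v = Q/A = 0.37328 m/s
hf = 0.3534*0.02*(116/0.0128)*(0.37328^2/(2*9.81)) = 0.455 m
Therefore the lateral friction head loss = 0.455 m.


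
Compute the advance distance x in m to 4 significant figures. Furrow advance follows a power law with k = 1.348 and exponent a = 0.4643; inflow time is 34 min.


Approach: apply the power-law advance function, x = k*t^a.
x = 1.348 * 34^0.4643 = 6.930 m
Therefore the advance distance x = 6.930 m.


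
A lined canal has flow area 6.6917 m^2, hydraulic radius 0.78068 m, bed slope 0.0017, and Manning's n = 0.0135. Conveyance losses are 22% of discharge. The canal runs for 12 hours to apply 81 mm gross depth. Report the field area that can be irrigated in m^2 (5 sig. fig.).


Approach: apply Manning's equation with a conveyance and depth budget, Q = (1/n)*A*R^(2/3)*S^(1/2); Q_field = Q*(1-loss); Area = Q_field*t/(d/1000).
Step 1 — canal discharge (Manning's equation):
  Q = (1/0.0135) * 6.6917 * 0.78068^(2/3) * 0.0017^(1/2) = 17.32776 m^3/s
Step 2 — delivered flow: Q_field = 17.32776*(1 - 22/100) = 13.51566 m^3/s
Step 3 — volume delivered: V = 13.51566 * 12*3600 = 583876.3 m^3
Step 4 — area served: A = V / (depth/1000) = 583876.3 / 0.081 = 7208300 m^2
Therefore the field area that can be irrigated = 7208300 m^2.


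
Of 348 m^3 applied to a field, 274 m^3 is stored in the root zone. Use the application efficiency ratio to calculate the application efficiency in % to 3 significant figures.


Approach: apply the application efficiency ratio, Ea = (stored/applied)*100.
Ea = (274/348)*100 = 78.7 %
Therefore the application efficiency = 78.7 %.


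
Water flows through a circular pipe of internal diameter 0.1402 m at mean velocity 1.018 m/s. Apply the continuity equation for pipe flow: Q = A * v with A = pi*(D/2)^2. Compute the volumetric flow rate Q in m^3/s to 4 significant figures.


A = pi*(0.1402/2)^2 = 0.0154378 m^2
Q = 0.0154378 * 1.018 = 0.01572 m^3/s
Therefore the volumetric flow rate Q = 0.01572 m^3/s.


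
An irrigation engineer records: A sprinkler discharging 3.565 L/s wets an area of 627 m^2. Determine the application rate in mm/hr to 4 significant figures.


Approach: apply the application rate relation, rate = (Q/A)*3600.
rate = (3.565 / 627) * 3600 = 20.47 mm/hr
Therefore the application rate = 20.47 mm/hr.


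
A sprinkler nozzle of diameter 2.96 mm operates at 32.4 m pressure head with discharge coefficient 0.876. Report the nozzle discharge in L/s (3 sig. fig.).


Approach: apply the orifice equation, Q = Cd*A*sqrt(2*g*h), A = pi*(d/2)^2.
A = pi*(2.96e-3/2)^2 = 6.8813e-06 m^2
Q = 0.876 * 6.8813e-06 * sqrt(2*9.81*32.4) * 1000 = 0.152 L/s
Therefore the nozzle discharge = 0.152 L/s.


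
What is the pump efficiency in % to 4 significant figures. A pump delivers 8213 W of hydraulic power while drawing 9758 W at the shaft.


Approach: apply the efficiency ratio, eta = (P_out/P_in)*100.
eta = (8213 / 9758) * 100 = 84.17 %
Therefore the pump efficiency = 84.17 %.


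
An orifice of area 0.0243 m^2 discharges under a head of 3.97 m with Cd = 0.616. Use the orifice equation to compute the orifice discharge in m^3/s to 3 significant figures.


Approach: apply the orifice equation, Q = Cd*A*sqrt(2*g*h).
Q = 0.616 * 0.0243 * sqrt(2*9.81*3.97) = 0.132 m^3/s
Therefore the orifice discharge = 0.132 m^3/s.


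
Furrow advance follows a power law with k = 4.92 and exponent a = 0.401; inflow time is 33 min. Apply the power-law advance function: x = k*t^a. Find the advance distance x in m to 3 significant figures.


x = 4.92 * 33^0.401 = 20.0 m
Therefore the advance distance x = 20.0 m.


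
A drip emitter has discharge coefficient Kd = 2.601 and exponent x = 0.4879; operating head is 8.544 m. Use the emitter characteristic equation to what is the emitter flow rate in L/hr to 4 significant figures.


Approach: apply the emitter characteristic equation, q = Kd * h^x.
q = 2.601 * 8.544^0.4879 = 7.408 L/hr
Therefore the emitter flow rate = 7.408 L/hr.


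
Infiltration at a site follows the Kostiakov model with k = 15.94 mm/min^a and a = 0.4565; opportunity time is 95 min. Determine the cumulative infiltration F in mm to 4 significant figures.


Approach: apply the Kostiakov infiltration equation, F = k*t^a.
F = 15.94 * 95^0.4565 = 127.4 mm
Therefore the cumulative infiltration F = 127.4 mm.


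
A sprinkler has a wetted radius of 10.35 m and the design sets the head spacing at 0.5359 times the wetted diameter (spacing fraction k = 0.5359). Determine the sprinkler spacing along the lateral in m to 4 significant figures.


Approach: apply the sprinkler spacing rule (spacing as a fraction of wetted diameter), S = k*(2*R).
S = 0.5359 * (2 * 10.35) = 11.09 m
Therefore the sprinkler spacing along the lateral = 11.09 m.


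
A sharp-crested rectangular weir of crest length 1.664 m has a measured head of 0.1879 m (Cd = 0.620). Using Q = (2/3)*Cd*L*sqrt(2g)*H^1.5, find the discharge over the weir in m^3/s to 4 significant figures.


Q = (2/3)*0.620*1.664*sqrt(2*9.81)*0.1879^1.5 = 0.2481 m^3/s
Therefore the discharge over the weir = 0.2481 m^3/s.


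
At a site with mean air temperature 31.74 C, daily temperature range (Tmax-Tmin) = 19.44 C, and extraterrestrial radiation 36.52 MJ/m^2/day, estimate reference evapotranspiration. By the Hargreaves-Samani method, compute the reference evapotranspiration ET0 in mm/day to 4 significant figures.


Approach: apply the Hargreaves-Samani method, ET0 = 0.0023*(Tmean+17.8)*sqrt(Tmax-Tmin)*0.408*Ra.
ET0 = 0.0023*(31.74+17.8)*sqrt(19.44)*0.408*36.52 = 7.486 mm/day
Therefore the reference evapotranspiration ET0 = 7.486 mm/day.


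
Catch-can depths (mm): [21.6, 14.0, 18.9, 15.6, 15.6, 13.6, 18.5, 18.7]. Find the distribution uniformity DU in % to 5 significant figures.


Approach: apply the low-quarter distribution uniformity, DU = (mean of lowest quarter of readings / overall mean)*100.
sorted lowest 2 of 8: [13.6, 14.0] -> mean = 13.80000 mm
overall mean = 17.06250 mm
DU = (13.80000/17.06250)*100 = 80.879 %
Therefore the distribution uniformity DU = 80.879 %.


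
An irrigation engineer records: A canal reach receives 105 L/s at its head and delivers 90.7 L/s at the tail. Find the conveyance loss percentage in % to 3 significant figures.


Approach: apply the conveyance loss ratio, loss% = ((Q_head - Q_tail)/Q_head)*100.
loss = ((105 - 90.7)/105)*100 = 13.6 %
Therefore the conveyance loss percentage = 13.6 %.


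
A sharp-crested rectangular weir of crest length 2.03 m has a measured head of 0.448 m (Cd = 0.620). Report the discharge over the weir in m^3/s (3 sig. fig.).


Approach: apply the rectangular weir equation, Q = (2/3)*Cd*L*sqrt(2g)*H^1.5.
Q = (2/3)*0.620*2.03*sqrt(2*9.81)*0.448^1.5 = 1.11 m^3/s
Therefore the discharge over the weir = 1.11 m^3/s.


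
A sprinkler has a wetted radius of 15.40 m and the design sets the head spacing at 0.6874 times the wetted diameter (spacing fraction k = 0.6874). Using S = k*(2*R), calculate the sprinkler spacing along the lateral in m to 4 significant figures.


S = 0.6874 * (2 * 15.40) = 21.17 m
Therefore the sprinkler spacing along the lateral = 21.17 m.


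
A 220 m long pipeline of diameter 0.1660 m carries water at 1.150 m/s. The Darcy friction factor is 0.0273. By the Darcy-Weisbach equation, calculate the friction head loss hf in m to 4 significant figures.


Approach: apply the Darcy-Weisbach equation, hf = f*(L/D)*(v^2/(2g)).
hf = 0.0273 * (220/0.1660) * (1.150^2 / (2*9.81))
hf = 2.439 m
Therefore the friction head loss hf = 2.439 m.


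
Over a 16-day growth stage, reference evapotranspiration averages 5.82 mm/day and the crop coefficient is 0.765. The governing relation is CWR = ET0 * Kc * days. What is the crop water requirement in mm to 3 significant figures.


CWR = 5.82 * 0.765 * 16 = 71.2 mm
Therefore the crop water requirement = 71.2 mm.


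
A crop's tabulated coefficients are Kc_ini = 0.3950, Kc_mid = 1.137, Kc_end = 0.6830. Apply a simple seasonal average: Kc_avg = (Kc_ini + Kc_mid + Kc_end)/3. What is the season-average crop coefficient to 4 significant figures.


Kc_avg = (0.3950 + 1.137 + 0.6830)/3 = 0.7383
Therefore the season-average crop coefficient = 0.7383.


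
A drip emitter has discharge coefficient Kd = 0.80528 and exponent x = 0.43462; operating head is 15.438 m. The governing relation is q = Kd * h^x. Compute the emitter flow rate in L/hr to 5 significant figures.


q = 0.80528 * 15.438^0.43462 = 2.6456 L/hr
Therefore the emitter flow rate = 2.6456 L/hr.


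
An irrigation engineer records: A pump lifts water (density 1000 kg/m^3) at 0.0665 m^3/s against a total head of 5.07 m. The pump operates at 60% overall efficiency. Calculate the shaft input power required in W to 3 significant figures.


Approach: apply hydraulic power then efficiency conversion, P = rho*g*Q*H; P_in = P/eta.
Step 1 — hydraulic power (P = rho*g*Q*H):
  P = 1000 * 9.81 * 0.0665 * 5.07 = 3307.5 W
Step 2 — input power: P_in = P/eta = 3307.5 / 0.6 = 5510 W
Therefore the shaft input power required = 5510 W.


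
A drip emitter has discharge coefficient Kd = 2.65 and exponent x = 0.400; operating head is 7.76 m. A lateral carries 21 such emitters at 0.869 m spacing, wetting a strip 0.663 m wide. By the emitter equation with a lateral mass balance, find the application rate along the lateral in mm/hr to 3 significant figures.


Approach: apply the emitter equation with a lateral mass balance, q = Kd*h^x; Q = n*q; rate = Q/(n*spacing*width).
Step 1 — single emitter flow (q = Kd*h^x):
  q = 2.65 * 7.76^0.400 = 6.0144 L/hr
Step 2 — total lateral flow: Q = 21 * 6.0144 = 126.30 L/hr
Step 3 — wetted area: A = 21 * 0.869 * 0.663 = 12.099 m^2
Step 4 — application rate: Q/A = 126.30/12.099 = 10.4 mm/hr
Therefore the application rate along the lateral = 10.4 mm/hr.


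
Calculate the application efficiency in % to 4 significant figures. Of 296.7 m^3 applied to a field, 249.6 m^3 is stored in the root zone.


Approach: apply the application efficiency ratio, Ea = (stored/applied)*100.
Ea = (249.6/296.7)*100 = 84.13 %
Therefore the application efficiency = 84.13 %.


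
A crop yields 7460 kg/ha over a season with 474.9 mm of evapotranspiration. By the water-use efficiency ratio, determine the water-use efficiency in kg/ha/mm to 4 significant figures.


Approach: apply the water-use efficiency ratio, WUE = yield/ET.
WUE = 7460 / 474.9 = 15.71 kg/ha/mm
Therefore the water-use efficiency = 15.71 kg/ha/mm.


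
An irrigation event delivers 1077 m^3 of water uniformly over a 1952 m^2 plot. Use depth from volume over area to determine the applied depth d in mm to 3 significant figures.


Approach: apply depth from volume over area, d = (V/A)*1000.
d = (1077 / 1952) * 1000 = 552 mm
Therefore the applied depth d = 552 mm.


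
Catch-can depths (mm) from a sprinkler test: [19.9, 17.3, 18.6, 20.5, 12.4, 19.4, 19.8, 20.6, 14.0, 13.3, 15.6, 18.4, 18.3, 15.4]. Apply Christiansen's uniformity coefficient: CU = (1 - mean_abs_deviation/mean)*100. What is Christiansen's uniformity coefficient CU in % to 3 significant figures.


mean = 17.393 mm
mean |d_i - mean| = 2.3367 mm
CU = (1 - 2.3367/17.393)*100 = 86.6 %
Therefore Christiansen's uniformity coefficient CU = 86.6 %.


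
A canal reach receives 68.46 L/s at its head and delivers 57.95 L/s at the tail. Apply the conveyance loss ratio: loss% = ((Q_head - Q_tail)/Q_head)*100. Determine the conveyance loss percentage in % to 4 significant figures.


loss = ((68.46 - 57.95)/68.46)*100 = 15.35 %
Therefore the conveyance loss percentage = 15.35 %.


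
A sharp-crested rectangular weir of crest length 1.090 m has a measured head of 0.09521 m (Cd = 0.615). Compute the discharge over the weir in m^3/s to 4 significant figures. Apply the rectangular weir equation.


Approach: apply the rectangular weir equation, Q = (2/3)*Cd*L*sqrt(2g)*H^1.5.
Q = (2/3)*0.615*1.090*sqrt(2*9.81)*0.09521^1.5 = 0.05815 m^3/s
Therefore the discharge over the weir = 0.05815 m^3/s.


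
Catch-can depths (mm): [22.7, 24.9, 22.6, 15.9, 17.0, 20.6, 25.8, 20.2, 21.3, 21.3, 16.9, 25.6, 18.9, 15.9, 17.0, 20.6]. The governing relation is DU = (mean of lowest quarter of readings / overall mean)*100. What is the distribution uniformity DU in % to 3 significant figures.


sorted lowest 4 of 16: [15.9, 15.9, 16.9, 17.0] -> mean = 16.425 mm
overall mean = 20.450 mm
DU = (16.425/20.450)*100 = 80.3 %
Therefore the distribution uniformity DU = 80.3 %.


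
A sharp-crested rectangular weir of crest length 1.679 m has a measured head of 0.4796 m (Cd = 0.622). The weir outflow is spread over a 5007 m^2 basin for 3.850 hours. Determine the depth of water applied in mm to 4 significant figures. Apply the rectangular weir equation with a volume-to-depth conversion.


Approach: apply the rectangular weir equation with a volume-to-depth conversion, Q = (2/3)*Cd*L*sqrt(2g)*H^1.5; d = Q*t/A * 1000.
Step 1 — weir discharge:
  Q = (2/3)*0.622*1.679*sqrt(2*9.81)*0.4796^1.5 = 1.02428 m^3/s
Step 2 — volume: V = 1.02428 * 3.850*3600 = 14196.5 m^3
Step 3 — depth: d = V/A * 1000 = 14196.5/5007 * 1000 = 2835 mm
Therefore the depth of water applied = 2835 mm.


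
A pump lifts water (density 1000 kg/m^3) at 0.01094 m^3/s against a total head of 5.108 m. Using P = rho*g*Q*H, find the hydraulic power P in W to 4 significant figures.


P = 1000 * 9.81 * 0.01094 * 5.108 = 548.2 W
Therefore the hydraulic power P = 548.2 W.


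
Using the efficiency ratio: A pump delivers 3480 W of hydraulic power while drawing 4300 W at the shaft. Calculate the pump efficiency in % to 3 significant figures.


Approach: apply the efficiency ratio, eta = (P_out/P_in)*100.
eta = (3480 / 4300) * 100 = 80.9 %
Therefore the pump efficiency = 80.9 %.


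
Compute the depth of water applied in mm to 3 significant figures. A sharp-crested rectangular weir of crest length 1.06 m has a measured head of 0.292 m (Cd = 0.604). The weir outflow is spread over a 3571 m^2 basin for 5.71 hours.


Approach: apply the rectangular weir equation with a volume-to-depth conversion, Q = (2/3)*Cd*L*sqrt(2g)*H^1.5; d = Q*t/A * 1000.
Step 1 — weir discharge:
  Q = (2/3)*0.604*1.06*sqrt(2*9.81)*0.292^1.5 = 0.29832 m^3/s
Step 2 — volume: V = 0.29832 * 5.71*3600 = 6132.2 m^3
Step 3 — depth: d = V/A * 1000 = 6132.2/3571 * 1000 = 1720 mm
Therefore the depth of water applied = 1720 mm.


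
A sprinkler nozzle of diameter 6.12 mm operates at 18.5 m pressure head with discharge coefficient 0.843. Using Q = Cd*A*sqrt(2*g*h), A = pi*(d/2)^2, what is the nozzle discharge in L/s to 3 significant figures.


A = pi*(6.12e-3/2)^2 = 2.9417e-05 m^2
Q = 0.843 * 2.9417e-05 * sqrt(2*9.81*18.5) * 1000 = 0.472 L/s
Therefore the nozzle discharge = 0.472 L/s.


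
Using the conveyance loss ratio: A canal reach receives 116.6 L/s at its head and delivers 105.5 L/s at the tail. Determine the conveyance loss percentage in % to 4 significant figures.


Approach: apply the conveyance loss ratio, loss% = ((Q_head - Q_tail)/Q_head)*100.
loss = ((116.6 - 105.5)/116.6)*100 = 9.520 %
Therefore the conveyance loss percentage = 9.520 %.


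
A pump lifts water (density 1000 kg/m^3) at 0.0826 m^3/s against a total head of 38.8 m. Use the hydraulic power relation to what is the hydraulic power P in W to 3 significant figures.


Approach: apply the hydraulic power relation, P = rho*g*Q*H.
P = 1000 * 9.81 * 0.0826 * 38.8 = 31400 W
Therefore the hydraulic power P = 31400 W.


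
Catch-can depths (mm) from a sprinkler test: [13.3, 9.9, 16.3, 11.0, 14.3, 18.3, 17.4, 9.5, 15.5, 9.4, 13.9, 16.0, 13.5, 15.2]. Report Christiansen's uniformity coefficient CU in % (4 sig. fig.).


Approach: apply Christiansen's uniformity coefficient, CU = (1 - mean_abs_deviation/mean)*100.
mean = 13.8214 mm
mean |d_i - mean| = 2.33265 mm
CU = (1 - 2.33265/13.8214)*100 = 83.12 %
Therefore Christiansen's uniformity coefficient CU = 83.12 %.


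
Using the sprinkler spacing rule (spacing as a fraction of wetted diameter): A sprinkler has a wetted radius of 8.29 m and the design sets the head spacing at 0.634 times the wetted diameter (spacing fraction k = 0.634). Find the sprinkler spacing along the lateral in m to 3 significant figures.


Approach: apply the sprinkler spacing rule (spacing as a fraction of wetted diameter), S = k*(2*R).
S = 0.634 * (2 * 8.29) = 10.5 m
Therefore the sprinkler spacing along the lateral = 10.5 m.


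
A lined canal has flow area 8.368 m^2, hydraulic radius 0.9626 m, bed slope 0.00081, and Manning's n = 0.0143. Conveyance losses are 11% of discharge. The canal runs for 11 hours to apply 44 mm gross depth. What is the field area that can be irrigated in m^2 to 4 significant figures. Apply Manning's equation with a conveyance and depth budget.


Approach: apply Manning's equation with a conveyance and depth budget, Q = (1/n)*A*R^(2/3)*S^(1/2); Q_field = Q*(1-loss); Area = Q_field*t/(d/1000).
Step 1 — canal discharge (Manning's equation):
  Q = (1/0.0143) * 8.368 * 0.9626^(2/3) * 0.00081^(1/2) = 16.2365 m^3/s
Step 2 — delivered flow: Q_field = 16.2365*(1 - 11/100) = 14.4505 m^3/s
Step 3 — volume delivered: V = 14.4505 * 11*3600 = 572239 m^3
Step 4 — area served: A = V / (depth/1000) = 572239 / 0.044 = 13010000 m^2
Therefore the field area that can be irrigated = 13010000 m^2.


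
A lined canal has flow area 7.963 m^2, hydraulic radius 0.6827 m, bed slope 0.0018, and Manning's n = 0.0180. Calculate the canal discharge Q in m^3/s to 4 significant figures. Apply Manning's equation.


Approach: apply Manning's equation, Q = (1/n)*A*R^(2/3)*S^(1/2).
Q = (1/0.0180) * 7.963 * 0.6827^(2/3) * 0.0018^(1/2) = 14.55 m^3/s
Therefore the canal discharge Q = 14.55 m^3/s.


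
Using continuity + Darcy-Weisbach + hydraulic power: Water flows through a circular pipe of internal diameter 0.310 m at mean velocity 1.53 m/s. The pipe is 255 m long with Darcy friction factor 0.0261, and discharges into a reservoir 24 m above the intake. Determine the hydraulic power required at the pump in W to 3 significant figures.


Approach: apply continuity + Darcy-Weisbach + hydraulic power, Q = A*v; hf = f*(L/D)*(v^2/(2g)); H = static + hf; P = rho*g*Q*H.
Step 1 — flow rate (continuity, Q = A*v):
  A = pi*(0.310/2)^2 = 0.075477 m^2
  Q = 0.075477 * 1.53 = 0.11548 m^3/s
Step 2 — friction head loss (Darcy-Weisbach):
  hf = 0.0261 * (255/0.310) * (1.53^2 / (2*9.81))
  hf = 2.5616 m
Step 3 — total head: H = 24 + 2.5616 = 26.562 m
Step 4 — hydraulic power (P = rho*g*Q*H):
  P = 1000 * 9.81 * 0.11548 * 26.562 = 30100 W
Therefore the hydraulic power required at the pump = 30100 W.


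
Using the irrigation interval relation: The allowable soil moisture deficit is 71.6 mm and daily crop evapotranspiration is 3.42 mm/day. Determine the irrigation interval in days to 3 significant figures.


Approach: apply the irrigation interval relation, interval = SMD / ETc.
interval = 71.6 / 3.42 = 20.9 days
Therefore the irrigation interval = 20.9 days.


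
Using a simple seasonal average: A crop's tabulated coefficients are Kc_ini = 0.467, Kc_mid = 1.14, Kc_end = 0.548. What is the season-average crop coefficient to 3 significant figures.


Approach: apply a simple seasonal average, Kc_avg = (Kc_ini + Kc_mid + Kc_end)/3.
Kc_avg = (0.467 + 1.14 + 0.548)/3 = 0.718
Therefore the season-average crop coefficient = 0.718.


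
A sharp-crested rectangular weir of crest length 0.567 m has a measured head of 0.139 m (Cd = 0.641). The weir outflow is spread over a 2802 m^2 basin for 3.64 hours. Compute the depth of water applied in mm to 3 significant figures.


Approach: apply the rectangular weir equation with a volume-to-depth conversion, Q = (2/3)*Cd*L*sqrt(2g)*H^1.5; d = Q*t/A * 1000.
Step 1 — weir discharge:
  Q = (2/3)*0.641*0.567*sqrt(2*9.81)*0.139^1.5 = 0.055619 m^3/s
Step 2 — volume: V = 0.055619 * 3.64*3600 = 728.83 m^3
Step 3 — depth: d = V/A * 1000 = 728.83/2802 * 1000 = 260 mm
Therefore the depth of water applied = 260 mm.


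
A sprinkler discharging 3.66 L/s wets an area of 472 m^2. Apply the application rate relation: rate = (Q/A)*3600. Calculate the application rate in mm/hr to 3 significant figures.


rate = (3.66 / 472) * 3600 = 27.9 mm/hr
Therefore the application rate = 27.9 mm/hr.


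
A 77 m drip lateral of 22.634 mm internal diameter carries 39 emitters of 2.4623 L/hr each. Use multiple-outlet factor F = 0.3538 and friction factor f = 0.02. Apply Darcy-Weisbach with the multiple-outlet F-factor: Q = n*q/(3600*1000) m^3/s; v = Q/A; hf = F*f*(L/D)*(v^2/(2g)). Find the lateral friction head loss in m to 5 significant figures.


Q = 39*2.4623/(3600*1000) = 2.667492e-05 m^3/s
A = pi*(22.634e-3/2)^2 = 4.023579e-04 m^2, so v = Q/A = 0.06629649 m/s
hf = 0.3538*0.02*(77/0.022634)*(0.06629649^2/(2*9.81)) = 0.0053926 m
Therefore the lateral friction head loss = 0.0053926 m.


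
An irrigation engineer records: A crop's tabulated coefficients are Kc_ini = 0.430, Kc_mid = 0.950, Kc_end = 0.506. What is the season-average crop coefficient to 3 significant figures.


Approach: apply a simple seasonal average, Kc_avg = (Kc_ini + Kc_mid + Kc_end)/3.
Kc_avg = (0.430 + 0.950 + 0.506)/3 = 0.629
Therefore the season-average crop coefficient = 0.629.


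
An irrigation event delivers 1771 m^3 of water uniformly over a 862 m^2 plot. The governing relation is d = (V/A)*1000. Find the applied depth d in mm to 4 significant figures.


d = (1771 / 862) * 1000 = 2055 mm
Therefore the applied depth d = 2055 mm.


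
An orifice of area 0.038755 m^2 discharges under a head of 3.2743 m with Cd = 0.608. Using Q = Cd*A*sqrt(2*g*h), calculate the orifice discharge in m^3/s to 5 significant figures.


Q = 0.608 * 0.038755 * sqrt(2*9.81*3.2743) = 0.18886 m^3/s
Therefore the orifice discharge = 0.18886 m^3/s.


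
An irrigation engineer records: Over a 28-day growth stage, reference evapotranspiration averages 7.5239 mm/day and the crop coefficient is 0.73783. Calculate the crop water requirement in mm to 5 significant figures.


Approach: apply the crop water requirement relation, CWR = ET0 * Kc * days.
CWR = 7.5239 * 0.73783 * 28 = 155.44 mm
Therefore the crop water requirement = 155.44 mm.


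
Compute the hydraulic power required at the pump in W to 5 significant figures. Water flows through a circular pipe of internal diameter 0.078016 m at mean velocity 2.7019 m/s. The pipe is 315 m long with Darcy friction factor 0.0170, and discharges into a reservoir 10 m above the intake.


Approach: apply continuity + Darcy-Weisbach + hydraulic power, Q = A*v; hf = f*(L/D)*(v^2/(2g)); H = static + hf; P = rho*g*Q*H.
Step 1 — flow rate (continuity, Q = A*v):
  A = pi*(0.078016/2)^2 = 0.004780323 m^2
  Q = 0.004780323 * 2.7019 = 0.01291595 m^3/s
Step 2 — friction head loss (Darcy-Weisbach):
  hf = 0.0170 * (315/0.078016) * (2.7019^2 / (2*9.81))
  hf = 25.53967 m
Step 3 — total head: H = 10 + 25.53967 = 35.53967 m
Step 4 — hydraulic power (P = rho*g*Q*H):
  P = 1000 * 9.81 * 0.01291595 * 35.53967 = 4503.1 W
Therefore the hydraulic power required at the pump = 4503.1 W.


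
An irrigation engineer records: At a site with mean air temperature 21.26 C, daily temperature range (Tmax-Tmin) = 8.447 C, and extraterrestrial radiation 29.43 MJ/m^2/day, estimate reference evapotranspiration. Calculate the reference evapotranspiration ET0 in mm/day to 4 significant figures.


Approach: apply the Hargreaves-Samani method, ET0 = 0.0023*(Tmean+17.8)*sqrt(Tmax-Tmin)*0.408*Ra.
ET0 = 0.0023*(21.26+17.8)*sqrt(8.447)*0.408*29.43 = 3.135 mm/day
Therefore the reference evapotranspiration ET0 = 3.135 mm/day.


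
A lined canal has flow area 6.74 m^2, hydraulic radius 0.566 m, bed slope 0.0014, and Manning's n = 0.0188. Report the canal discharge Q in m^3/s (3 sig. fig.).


Approach: apply Manning's equation, Q = (1/n)*A*R^(2/3)*S^(1/2).
Q = (1/0.0188) * 6.74 * 0.566^(2/3) * 0.0014^(1/2) = 9.18 m^3/s
Therefore the canal discharge Q = 9.18 m^3/s.


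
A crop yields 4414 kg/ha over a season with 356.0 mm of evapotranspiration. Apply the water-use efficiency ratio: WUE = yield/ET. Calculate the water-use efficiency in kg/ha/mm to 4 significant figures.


WUE = 4414 / 356.0 = 12.40 kg/ha/mm
Therefore the water-use efficiency = 12.40 kg/ha/mm.


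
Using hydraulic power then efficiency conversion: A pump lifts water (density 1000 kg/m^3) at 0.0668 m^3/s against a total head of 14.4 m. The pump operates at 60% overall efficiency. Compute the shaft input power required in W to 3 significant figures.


Approach: apply hydraulic power then efficiency conversion, P = rho*g*Q*H; P_in = P/eta.
Step 1 — hydraulic power (P = rho*g*Q*H):
  P = 1000 * 9.81 * 0.0668 * 14.4 = 9436.4 W
Step 2 — input power: P_in = P/eta = 9436.4 / 0.6 = 15700 W
Therefore the shaft input power required = 15700 W.


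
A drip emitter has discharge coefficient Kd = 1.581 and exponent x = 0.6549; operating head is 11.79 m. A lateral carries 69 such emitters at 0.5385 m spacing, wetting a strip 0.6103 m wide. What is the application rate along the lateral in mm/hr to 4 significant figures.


Approach: apply the emitter equation with a lateral mass balance, q = Kd*h^x; Q = n*q; rate = Q/(n*spacing*width).
Step 1 — single emitter flow (q = Kd*h^x):
  q = 1.581 * 11.79^0.6549 = 7.95548 L/hr
Step 2 — total lateral flow: Q = 69 * 7.95548 = 548.928 L/hr
Step 3 — wetted area: A = 69 * 0.5385 * 0.6103 = 22.6766 m^2
Step 4 — application rate: Q/A = 548.928/22.6766 = 24.21 mm/hr
Therefore the application rate along the lateral = 24.21 mm/hr.


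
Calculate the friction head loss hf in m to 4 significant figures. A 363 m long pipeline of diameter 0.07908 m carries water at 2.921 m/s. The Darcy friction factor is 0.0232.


Approach: apply the Darcy-Weisbach equation, hf = f*(L/D)*(v^2/(2g)).
hf = 0.0232 * (363/0.07908) * (2.921^2 / (2*9.81))
hf = 46.31 m
Therefore the friction head loss hf = 46.31 m.


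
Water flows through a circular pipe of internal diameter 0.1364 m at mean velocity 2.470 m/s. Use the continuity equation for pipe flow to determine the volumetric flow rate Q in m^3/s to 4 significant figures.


Approach: apply the continuity equation for pipe flow, Q = A * v with A = pi*(D/2)^2.
A = pi*(0.1364/2)^2 = 0.0146123 m^2
Q = 0.0146123 * 2.470 = 0.03609 m^3/s
Therefore the volumetric flow rate Q = 0.03609 m^3/s.


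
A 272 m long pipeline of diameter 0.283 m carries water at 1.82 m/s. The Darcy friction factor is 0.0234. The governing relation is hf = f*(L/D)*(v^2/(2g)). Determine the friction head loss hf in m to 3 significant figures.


hf = 0.0234 * (272/0.283) * (1.82^2 / (2*9.81))
hf = 3.80 m
Therefore the friction head loss hf = 3.80 m.


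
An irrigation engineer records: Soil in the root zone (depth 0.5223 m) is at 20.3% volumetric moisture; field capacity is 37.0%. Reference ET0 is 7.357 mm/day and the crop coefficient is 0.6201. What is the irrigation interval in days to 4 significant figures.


Approach: apply soil-water budget scheduling, SMD = (FC-theta)/100*depth*1000; ETc = ET0*Kc; interval = SMD/ETc.
Step 1 — soil moisture deficit:
  SMD = (37.0 - 20.3)/100 * 0.5223 * 1000 = 87.2241 mm
Step 2 — daily crop ET (ETc = ET0*Kc):
  ETc = 7.357 * 0.6201 = 4.56208 mm/day
Step 3 — irrigation interval (SMD/ETc):
  interval = 87.2241 / 4.56208 = 19.12 days
Therefore the irrigation interval = 19.12 days.


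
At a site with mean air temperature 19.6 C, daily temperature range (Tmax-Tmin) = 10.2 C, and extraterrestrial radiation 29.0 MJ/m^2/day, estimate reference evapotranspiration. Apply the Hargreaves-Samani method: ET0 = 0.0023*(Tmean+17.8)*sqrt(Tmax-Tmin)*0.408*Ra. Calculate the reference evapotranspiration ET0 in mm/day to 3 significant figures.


ET0 = 0.0023*(19.6+17.8)*sqrt(10.2)*0.408*29.0 = 3.25 mm/day
Therefore the reference evapotranspiration ET0 = 3.25 mm/day.


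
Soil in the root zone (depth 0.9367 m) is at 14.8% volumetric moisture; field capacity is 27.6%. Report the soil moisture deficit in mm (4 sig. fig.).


Approach: apply the soil moisture deficit relation, SMD = (FC - theta)/100 * depth * 1000.
SMD = (27.6 - 14.8)/100 * 0.9367 * 1000 = 119.9 mm
Therefore the soil moisture deficit = 119.9 mm.


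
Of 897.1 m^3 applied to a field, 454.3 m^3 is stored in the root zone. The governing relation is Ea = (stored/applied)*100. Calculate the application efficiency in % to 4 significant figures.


Ea = (454.3/897.1)*100 = 50.64 %
Therefore the application efficiency = 50.64 %.


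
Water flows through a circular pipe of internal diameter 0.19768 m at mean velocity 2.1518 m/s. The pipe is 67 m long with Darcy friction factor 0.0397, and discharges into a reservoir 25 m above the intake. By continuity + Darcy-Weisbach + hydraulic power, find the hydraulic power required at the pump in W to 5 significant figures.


Approach: apply continuity + Darcy-Weisbach + hydraulic power, Q = A*v; hf = f*(L/D)*(v^2/(2g)); H = static + hf; P = rho*g*Q*H.
Step 1 — flow rate (continuity, Q = A*v):
  A = pi*(0.19768/2)^2 = 0.03069130 m^2
  Q = 0.03069130 * 2.1518 = 0.06604155 m^3/s
Step 2 — friction head loss (Darcy-Weisbach):
  hf = 0.0397 * (67/0.19768) * (2.1518^2 / (2*9.81))
  hf = 3.175465 m
Step 3 — total head: H = 25 + 3.175465 = 28.17547 m
Step 4 — hydraulic power (P = rho*g*Q*H):
  P = 1000 * 9.81 * 0.06604155 * 28.17547 = 18254 W
Therefore the hydraulic power required at the pump = 18254 W.


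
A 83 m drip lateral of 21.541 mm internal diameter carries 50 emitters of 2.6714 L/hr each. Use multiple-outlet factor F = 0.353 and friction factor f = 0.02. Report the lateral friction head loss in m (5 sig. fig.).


Approach: apply Darcy-Weisbach with the multiple-outlet F-factor, Q = n*q/(3600*1000) m^3/s; v = Q/A; hf = F*f*(L/D)*(v^2/(2g)).
Q = 50*2.6714/(3600*1000) = 3.710278e-05 m^3/s
A = pi*(21.541e-3/2)^2 = 3.644363e-04 m^2, so v = Q/A = 0.1018087 m/s
hf = 0.353*0.02*(83/0.021541)*(0.1018087^2/(2*9.81)) = 0.014371 m
Therefore the lateral friction head loss = 0.014371 m.


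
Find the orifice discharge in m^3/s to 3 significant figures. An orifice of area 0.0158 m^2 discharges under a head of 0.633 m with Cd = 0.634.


Approach: apply the orifice equation, Q = Cd*A*sqrt(2*g*h).
Q = 0.634 * 0.0158 * sqrt(2*9.81*0.633) = 0.0353 m^3/s
Therefore the orifice discharge = 0.0353 m^3/s.


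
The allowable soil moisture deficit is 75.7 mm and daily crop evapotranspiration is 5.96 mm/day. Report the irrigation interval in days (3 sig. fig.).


Approach: apply the irrigation interval relation, interval = SMD / ETc.
interval = 75.7 / 5.96 = 12.7 days
Therefore the irrigation interval = 12.7 days.


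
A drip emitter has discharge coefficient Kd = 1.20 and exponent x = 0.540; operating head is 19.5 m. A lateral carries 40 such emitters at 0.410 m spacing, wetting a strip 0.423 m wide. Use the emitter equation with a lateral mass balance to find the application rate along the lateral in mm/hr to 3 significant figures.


Approach: apply the emitter equation with a lateral mass balance, q = Kd*h^x; Q = n*q; rate = Q/(n*spacing*width).
Step 1 — single emitter flow (q = Kd*h^x):
  q = 1.20 * 19.5^0.540 = 5.9676 L/hr
Step 2 — total lateral flow: Q = 40 * 5.9676 = 238.70 L/hr
Step 3 — wetted area: A = 40 * 0.410 * 0.423 = 6.9372 m^2
Step 4 — application rate: Q/A = 238.70/6.9372 = 34.4 mm/hr
Therefore the application rate along the lateral = 34.4 mm/hr.


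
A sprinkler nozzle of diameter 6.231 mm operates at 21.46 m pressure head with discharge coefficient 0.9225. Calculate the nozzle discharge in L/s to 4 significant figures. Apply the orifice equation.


Approach: apply the orifice equation, Q = Cd*A*sqrt(2*g*h), A = pi*(d/2)^2.
A = pi*(6.231e-3/2)^2 = 3.04934e-05 m^2
Q = 0.9225 * 3.04934e-05 * sqrt(2*9.81*21.46) * 1000 = 0.5772 L/s
Therefore the nozzle discharge = 0.5772 L/s.


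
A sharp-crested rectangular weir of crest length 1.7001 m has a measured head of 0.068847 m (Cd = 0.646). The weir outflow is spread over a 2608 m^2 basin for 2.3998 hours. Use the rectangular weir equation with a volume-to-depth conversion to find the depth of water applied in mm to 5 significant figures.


Approach: apply the rectangular weir equation with a volume-to-depth conversion, Q = (2/3)*Cd*L*sqrt(2g)*H^1.5; d = Q*t/A * 1000.
Step 1 — weir discharge:
  Q = (2/3)*0.646*1.7001*sqrt(2*9.81)*0.068847^1.5 = 0.05858585 m^3/s
Step 2 — volume: V = 0.05858585 * 2.3998*3600 = 506.1396 m^3
Step 3 — depth: d = V/A * 1000 = 506.1396/2608 * 1000 = 194.07 mm
Therefore the depth of water applied = 194.07 mm.


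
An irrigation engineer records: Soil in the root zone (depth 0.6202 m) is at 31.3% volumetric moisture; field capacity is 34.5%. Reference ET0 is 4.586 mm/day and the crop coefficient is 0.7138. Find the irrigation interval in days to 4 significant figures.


Approach: apply soil-water budget scheduling, SMD = (FC-theta)/100*depth*1000; ETc = ET0*Kc; interval = SMD/ETc.
Step 1 — soil moisture deficit:
  SMD = (34.5 - 31.3)/100 * 0.6202 * 1000 = 19.8464 mm
Step 2 — daily crop ET (ETc = ET0*Kc):
  ETc = 4.586 * 0.7138 = 3.27349 mm/day
Step 3 — irrigation interval (SMD/ETc):
  interval = 19.8464 / 3.27349 = 6.063 days
Therefore the irrigation interval = 6.063 days.


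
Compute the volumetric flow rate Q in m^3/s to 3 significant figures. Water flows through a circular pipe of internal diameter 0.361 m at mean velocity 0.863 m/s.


Approach: apply the continuity equation for pipe flow, Q = A * v with A = pi*(D/2)^2.
A = pi*(0.361/2)^2 = 0.10235 m^2
Q = 0.10235 * 0.863 = 0.0883 m^3/s
Therefore the volumetric flow rate Q = 0.0883 m^3/s.


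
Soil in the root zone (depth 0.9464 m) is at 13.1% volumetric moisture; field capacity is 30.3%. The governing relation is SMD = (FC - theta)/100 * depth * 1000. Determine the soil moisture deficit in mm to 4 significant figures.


SMD = (30.3 - 13.1)/100 * 0.9464 * 1000 = 162.8 mm
Therefore the soil moisture deficit = 162.8 mm.


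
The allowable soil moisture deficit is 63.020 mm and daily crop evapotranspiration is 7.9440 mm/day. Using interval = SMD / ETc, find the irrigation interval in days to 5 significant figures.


interval = 63.020 / 7.9440 = 7.9330 days
Therefore the irrigation interval = 7.9330 days.


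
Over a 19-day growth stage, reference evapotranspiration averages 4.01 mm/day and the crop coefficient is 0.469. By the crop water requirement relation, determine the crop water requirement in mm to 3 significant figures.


Approach: apply the crop water requirement relation, CWR = ET0 * Kc * days.
CWR = 4.01 * 0.469 * 19 = 35.7 mm
Therefore the crop water requirement = 35.7 mm.


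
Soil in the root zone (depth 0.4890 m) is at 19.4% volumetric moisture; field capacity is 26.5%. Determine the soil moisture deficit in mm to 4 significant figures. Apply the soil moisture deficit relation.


Approach: apply the soil moisture deficit relation, SMD = (FC - theta)/100 * depth * 1000.
SMD = (26.5 - 19.4)/100 * 0.4890 * 1000 = 34.72 mm
Therefore the soil moisture deficit = 34.72 mm.


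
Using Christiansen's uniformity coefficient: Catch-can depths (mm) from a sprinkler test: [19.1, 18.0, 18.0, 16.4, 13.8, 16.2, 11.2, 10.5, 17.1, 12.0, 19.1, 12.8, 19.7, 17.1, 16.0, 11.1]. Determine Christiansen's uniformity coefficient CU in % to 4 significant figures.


Approach: apply Christiansen's uniformity coefficient, CU = (1 - mean_abs_deviation/mean)*100.
mean = 15.5062 mm
mean |d_i - mean| = 2.70469 mm
CU = (1 - 2.70469/15.5062)*100 = 82.56 %
Therefore Christiansen's uniformity coefficient CU = 82.56 %.


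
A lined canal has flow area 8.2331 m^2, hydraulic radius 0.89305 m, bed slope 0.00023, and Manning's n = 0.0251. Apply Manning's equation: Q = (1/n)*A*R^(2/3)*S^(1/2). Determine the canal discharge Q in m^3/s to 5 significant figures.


Q = (1/0.0251) * 8.2331 * 0.89305^(2/3) * 0.00023^(1/2) = 4.6132 m^3/s
Therefore the canal discharge Q = 4.6132 m^3/s.


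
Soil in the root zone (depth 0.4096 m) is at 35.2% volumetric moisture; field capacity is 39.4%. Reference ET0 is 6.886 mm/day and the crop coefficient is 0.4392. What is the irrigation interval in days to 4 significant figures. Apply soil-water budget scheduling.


Approach: apply soil-water budget scheduling, SMD = (FC-theta)/100*depth*1000; ETc = ET0*Kc; interval = SMD/ETc.
Step 1 — soil moisture deficit:
  SMD = (39.4 - 35.2)/100 * 0.4096 * 1000 = 17.2032 mm
Step 2 — daily crop ET (ETc = ET0*Kc):
  ETc = 6.886 * 0.4392 = 3.02433 mm/day
Step 3 — irrigation interval (SMD/ETc):
  interval = 17.2032 / 3.02433 = 5.688 days
Therefore the irrigation interval = 5.688 days.


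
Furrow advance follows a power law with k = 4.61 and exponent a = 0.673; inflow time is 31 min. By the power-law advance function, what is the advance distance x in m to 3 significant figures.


Approach: apply the power-law advance function, x = k*t^a.
x = 4.61 * 31^0.673 = 46.5 m
Therefore the advance distance x = 46.5 m.


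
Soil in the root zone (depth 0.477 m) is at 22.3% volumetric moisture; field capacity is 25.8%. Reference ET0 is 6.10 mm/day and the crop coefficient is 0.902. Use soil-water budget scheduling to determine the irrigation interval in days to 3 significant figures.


Approach: apply soil-water budget scheduling, SMD = (FC-theta)/100*depth*1000; ETc = ET0*Kc; interval = SMD/ETc.
Step 1 — soil moisture deficit:
  SMD = (25.8 - 22.3)/100 * 0.477 * 1000 = 16.695 mm
Step 2 — daily crop ET (ETc = ET0*Kc):
  ETc = 6.10 * 0.902 = 5.5022 mm/day
Step 3 — irrigation interval (SMD/ETc):
  interval = 16.695 / 5.5022 = 3.03 days
Therefore the irrigation interval = 3.03 days.


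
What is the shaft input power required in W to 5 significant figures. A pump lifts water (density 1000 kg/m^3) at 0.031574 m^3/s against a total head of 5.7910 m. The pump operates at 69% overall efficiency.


Approach: apply hydraulic power then efficiency conversion, P = rho*g*Q*H; P_in = P/eta.
Step 1 — hydraulic power (P = rho*g*Q*H):
  P = 1000 * 9.81 * 0.031574 * 5.7910 = 1793.710 W
Step 2 — input power: P_in = P/eta = 1793.710 / 0.69 = 2599.6 W
Therefore the shaft input power required = 2599.6 W.


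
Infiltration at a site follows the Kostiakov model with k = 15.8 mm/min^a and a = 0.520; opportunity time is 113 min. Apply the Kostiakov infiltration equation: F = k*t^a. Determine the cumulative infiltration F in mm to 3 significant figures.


F = 15.8 * 113^0.520 = 185 mm
Therefore the cumulative infiltration F = 185 mm.


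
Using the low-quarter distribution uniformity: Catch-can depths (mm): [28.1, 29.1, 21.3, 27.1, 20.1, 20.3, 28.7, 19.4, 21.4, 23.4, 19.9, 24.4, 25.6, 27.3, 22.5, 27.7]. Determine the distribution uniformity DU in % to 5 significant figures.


Approach: apply the low-quarter distribution uniformity, DU = (mean of lowest quarter of readings / overall mean)*100.
sorted lowest 4 of 16: [19.4, 19.9, 20.1, 20.3] -> mean = 19.92500 mm
overall mean = 24.14375 mm
DU = (19.92500/24.14375)*100 = 82.527 %
Therefore the distribution uniformity DU = 82.527 %.
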